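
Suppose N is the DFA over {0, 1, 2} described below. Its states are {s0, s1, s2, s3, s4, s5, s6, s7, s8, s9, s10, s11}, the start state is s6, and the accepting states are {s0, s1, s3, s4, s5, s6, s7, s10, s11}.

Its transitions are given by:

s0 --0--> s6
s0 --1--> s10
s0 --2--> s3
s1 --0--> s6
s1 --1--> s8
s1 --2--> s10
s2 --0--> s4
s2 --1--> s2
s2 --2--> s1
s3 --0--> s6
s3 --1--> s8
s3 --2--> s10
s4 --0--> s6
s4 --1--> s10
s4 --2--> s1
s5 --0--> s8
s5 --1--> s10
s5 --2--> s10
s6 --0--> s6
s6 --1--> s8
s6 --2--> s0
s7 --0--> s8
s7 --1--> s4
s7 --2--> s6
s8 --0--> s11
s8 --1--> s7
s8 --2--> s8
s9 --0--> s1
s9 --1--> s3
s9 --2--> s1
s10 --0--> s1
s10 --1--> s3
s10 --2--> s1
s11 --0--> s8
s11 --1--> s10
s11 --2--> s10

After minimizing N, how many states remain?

States {s2,s5,s9} cannot be reached from the start state, so discard them.
Start with accepting vs non-accepting: {s0,s1,s3,s4,s6,s7,s10,s11} | {s8}.
Split {s0,s1,s3,s4,s6,s7,s10,s11} by δ(·,0) → {s0,s1,s3,s4,s6,s10} and {s7,s11}.
Split {s0,s1,s3,s4,s6,s10} by δ(·,1) → {s0,s4,s10} and {s1,s3,s6}.
On input 1, block {s0,s4,s10} splits into {s0,s4} and {s10}.
Refine {s7,s11} on symbol 1: members go to different blocks, giving {s7} and {s11}.
On input 2, block {s1,s3,s6} splits into {s1,s3} and {s6}.
No further refinement is possible. Final partition (7 blocks): {s0,s4} | {s8} | {s7} | {s1,s3} | {s10} | {s11} | {s6}.

7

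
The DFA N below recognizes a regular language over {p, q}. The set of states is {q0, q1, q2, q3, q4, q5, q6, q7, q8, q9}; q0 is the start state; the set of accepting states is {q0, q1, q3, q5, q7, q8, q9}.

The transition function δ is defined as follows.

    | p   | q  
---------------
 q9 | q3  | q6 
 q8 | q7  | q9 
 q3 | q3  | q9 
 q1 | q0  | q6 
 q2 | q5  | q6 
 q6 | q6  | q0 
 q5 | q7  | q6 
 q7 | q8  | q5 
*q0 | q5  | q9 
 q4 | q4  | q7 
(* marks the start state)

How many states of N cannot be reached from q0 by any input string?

Starting at q0 and following transitions, the reachable set is {q0, q3, q5, q6, q7, q8, q9}. That leaves q1, q2, q4 unreachable — 3 in total.

3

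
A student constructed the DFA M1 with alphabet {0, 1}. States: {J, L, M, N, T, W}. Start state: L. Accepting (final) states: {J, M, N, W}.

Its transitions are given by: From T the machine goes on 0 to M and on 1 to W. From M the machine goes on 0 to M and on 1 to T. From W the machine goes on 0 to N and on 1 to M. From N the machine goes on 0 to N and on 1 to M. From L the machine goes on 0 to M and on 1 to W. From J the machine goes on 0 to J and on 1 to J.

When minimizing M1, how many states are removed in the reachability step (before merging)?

1

No path from L leads to J; the other 5 states are all reachable.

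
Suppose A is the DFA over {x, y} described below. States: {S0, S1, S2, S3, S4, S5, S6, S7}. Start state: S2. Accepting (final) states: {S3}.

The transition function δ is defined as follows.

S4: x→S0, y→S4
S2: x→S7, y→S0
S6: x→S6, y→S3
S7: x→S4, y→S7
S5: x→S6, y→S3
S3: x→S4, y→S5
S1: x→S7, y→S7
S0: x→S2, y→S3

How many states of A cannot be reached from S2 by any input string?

1

No path from S2 leads to S1; the other 7 states are all reachable.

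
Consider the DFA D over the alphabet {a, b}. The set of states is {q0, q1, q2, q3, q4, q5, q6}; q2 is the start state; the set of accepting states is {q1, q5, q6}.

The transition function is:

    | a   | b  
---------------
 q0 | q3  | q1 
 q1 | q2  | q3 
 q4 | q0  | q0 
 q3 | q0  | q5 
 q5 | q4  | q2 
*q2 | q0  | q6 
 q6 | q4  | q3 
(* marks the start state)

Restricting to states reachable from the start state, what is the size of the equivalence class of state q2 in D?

2

Start with accepting vs non-accepting: {q1,q5,q6} | {q0,q2,q3,q4}.
On input b, block {q0,q2,q3,q4} splits into {q0,q2,q3} and {q4}.
Split {q1,q5,q6} by δ(·,a) → {q5,q6} and {q1}.
Split {q0,q2,q3} by δ(·,b) → {q2,q3} and {q0}.
The partition is now stable with 5 blocks: {q5,q6} | {q2,q3} | {q4} | {q1} | {q0}.
State q2 belongs to the block {q2,q3}, which has 2 states.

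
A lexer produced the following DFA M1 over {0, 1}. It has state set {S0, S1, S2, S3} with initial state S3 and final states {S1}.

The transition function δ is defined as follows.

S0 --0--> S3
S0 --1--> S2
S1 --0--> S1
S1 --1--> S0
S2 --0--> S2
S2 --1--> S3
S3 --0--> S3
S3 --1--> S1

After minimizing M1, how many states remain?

Initial partition by acceptance: {S1} | {S0,S2,S3}.
On input 1, block {S0,S2,S3} splits into {S0,S2} and {S3}.
On input 0, block {S0,S2} splits into {S0} and {S2}.
No further refinement is possible. Final partition (4 blocks): {S1} | {S0} | {S3} | {S2}.

4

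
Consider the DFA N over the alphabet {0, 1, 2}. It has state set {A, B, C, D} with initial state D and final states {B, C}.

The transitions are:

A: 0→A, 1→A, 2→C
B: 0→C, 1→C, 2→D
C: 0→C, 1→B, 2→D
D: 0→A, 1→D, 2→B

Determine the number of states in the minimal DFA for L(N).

2

Every state is reachable, so we keep all 4.
Initial partition by acceptance: {B,C} | {A,D}.
No further refinement is possible. Final partition (2 blocks): {B,C} | {A,D}.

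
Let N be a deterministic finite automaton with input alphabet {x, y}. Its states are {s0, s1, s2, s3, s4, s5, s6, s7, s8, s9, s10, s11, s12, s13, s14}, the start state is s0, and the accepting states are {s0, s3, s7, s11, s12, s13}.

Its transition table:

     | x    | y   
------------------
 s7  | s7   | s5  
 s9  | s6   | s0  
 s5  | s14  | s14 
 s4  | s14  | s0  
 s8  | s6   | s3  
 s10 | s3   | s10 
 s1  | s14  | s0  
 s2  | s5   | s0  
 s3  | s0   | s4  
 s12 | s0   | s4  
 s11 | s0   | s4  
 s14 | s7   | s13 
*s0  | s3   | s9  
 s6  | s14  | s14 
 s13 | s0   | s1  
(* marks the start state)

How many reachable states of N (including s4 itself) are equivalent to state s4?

Reachable states from the start: {s0,s1,s3,s4,s5,s6,s7,s9,s13,s14}. Unreachable: {s2,s8,s10,s11,s12} — drop them.
Start with accepting vs non-accepting: {s0,s3,s7,s13} | {s1,s4,s5,s6,s9,s14}.
On input x, block {s1,s4,s5,s6,s9,s14} splits into {s1,s4,s5,s6,s9} and {s14}.
Split {s1,s4,s5,s6,s9} by δ(·,x) → {s1,s4,s5,s6} and {s9}.
Refine {s0,s3,s7,s13} on symbol y: members go to different blocks, giving {s3,s7,s13} and {s0}.
Split {s3,s7,s13} by δ(·,x) → {s3,s13} and {s7}.
Refine {s1,s4,s5,s6} on symbol y: members go to different blocks, giving {s1,s4} and {s5,s6}.
The partition is now stable with 7 blocks: {s3,s13} | {s1,s4} | {s14} | {s9} | {s0} | {s7} | {s5,s6}.
State s4 belongs to the block {s1,s4}, which has 2 states.

2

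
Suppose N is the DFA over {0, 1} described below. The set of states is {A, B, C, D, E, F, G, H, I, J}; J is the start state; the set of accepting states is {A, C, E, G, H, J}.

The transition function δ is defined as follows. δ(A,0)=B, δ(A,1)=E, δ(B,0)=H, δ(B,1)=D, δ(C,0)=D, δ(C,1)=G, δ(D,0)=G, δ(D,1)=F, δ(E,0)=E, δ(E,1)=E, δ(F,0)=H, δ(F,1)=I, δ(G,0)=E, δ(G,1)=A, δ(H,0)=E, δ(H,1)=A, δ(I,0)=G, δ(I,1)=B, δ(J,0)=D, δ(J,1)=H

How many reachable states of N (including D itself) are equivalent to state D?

4

First remove the unreachable states {C}; 9 states remain.
P0 = {A,E,G,H,J} | {B,D,F,I}.
On input 0, block {A,E,G,H,J} splits into {E,G,H} and {A,J}.
On input 1, block {E,G,H} splits into {G,H} and {E}.
Refine {A,J} on symbol 1: members go to different blocks, giving {A} and {J}.
No further refinement is possible. Final partition (5 blocks): {G,H} | {B,D,F,I} | {A} | {E} | {J}.
State D belongs to the block {B,D,F,I}, which has 4 states.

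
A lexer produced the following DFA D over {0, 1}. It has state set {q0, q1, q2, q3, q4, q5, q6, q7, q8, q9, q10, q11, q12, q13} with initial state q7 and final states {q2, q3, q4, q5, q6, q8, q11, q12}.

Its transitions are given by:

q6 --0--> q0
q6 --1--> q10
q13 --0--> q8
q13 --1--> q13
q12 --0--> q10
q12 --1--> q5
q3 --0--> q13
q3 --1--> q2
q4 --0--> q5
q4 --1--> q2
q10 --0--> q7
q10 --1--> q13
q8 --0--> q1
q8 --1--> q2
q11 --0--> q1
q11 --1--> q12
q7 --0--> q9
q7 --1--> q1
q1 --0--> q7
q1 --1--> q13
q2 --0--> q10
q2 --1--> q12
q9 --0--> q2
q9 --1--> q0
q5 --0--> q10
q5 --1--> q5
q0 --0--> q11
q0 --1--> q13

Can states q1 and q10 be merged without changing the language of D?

Yes

Reachable states from the start: {q0,q1,q2,q5,q7,q8,q9,q10,q11,q12,q13}. Unreachable: {q3,q4,q6} — drop them.
Initial partition by acceptance: {q2,q5,q8,q11,q12} | {q0,q1,q7,q9,q10,q13}.
Refine {q0,q1,q7,q9,q10,q13} on symbol 0: members go to different blocks, giving {q0,q9,q13} and {q1,q7,q10}.
On input 0, block {q1,q7,q10} splits into {q1,q10} and {q7}.
No further refinement is possible. Final partition (4 blocks): {q2,q5,q8,q11,q12} | {q0,q9,q13} | {q1,q10} | {q7}.
q1 and q10 lie in the same block of the stable partition, so they are equivalent — no string distinguishes them.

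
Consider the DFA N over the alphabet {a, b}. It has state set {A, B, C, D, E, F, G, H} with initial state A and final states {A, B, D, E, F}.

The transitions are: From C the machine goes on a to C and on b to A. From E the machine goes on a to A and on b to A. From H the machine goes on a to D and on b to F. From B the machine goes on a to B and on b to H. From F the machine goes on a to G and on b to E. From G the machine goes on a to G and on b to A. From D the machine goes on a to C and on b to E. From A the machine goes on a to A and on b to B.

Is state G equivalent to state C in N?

Yes

Start with accepting vs non-accepting: {A,B,D,E,F} | {C,G,H}.
On input a, block {A,B,D,E,F} splits into {A,B,E} and {D,F}.
Split {A,B,E} by δ(·,b) → {A,E} and {B}.
Refine {A,E} on symbol b: members go to different blocks, giving {A} and {E}.
Refine {C,G,H} on symbol a: members go to different blocks, giving {C,G} and {H}.
No further refinement is possible. Final partition (6 blocks): {A} | {C,G} | {D,F} | {B} | {E} | {H}.
G and C lie in the same block of the stable partition, so they are equivalent — no string distinguishes them.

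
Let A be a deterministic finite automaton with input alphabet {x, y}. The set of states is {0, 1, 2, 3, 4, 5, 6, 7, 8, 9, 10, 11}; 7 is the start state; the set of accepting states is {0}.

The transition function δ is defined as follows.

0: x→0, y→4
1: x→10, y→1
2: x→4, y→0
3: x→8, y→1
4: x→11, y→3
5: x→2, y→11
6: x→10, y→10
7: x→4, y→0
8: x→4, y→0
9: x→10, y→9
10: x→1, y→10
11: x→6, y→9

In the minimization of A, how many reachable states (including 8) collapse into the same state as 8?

2

States {2,5} cannot be reached from the start state, so discard them.
P0 = {0} | {1,3,4,6,7,8,9,10,11}.
Refine {1,3,4,6,7,8,9,10,11} on symbol y: members go to different blocks, giving {1,3,4,6,9,10,11} and {7,8}.
Refine {1,3,4,6,9,10,11} on symbol x: members go to different blocks, giving {1,4,6,9,10,11} and {3}.
Refine {1,4,6,9,10,11} on symbol y: members go to different blocks, giving {1,6,9,10,11} and {4}.
Stable partition: {0} | {1,6,9,10,11} | {7,8} | {3} | {4} — 5 equivalence classes.
State 8 belongs to the block {7,8}, which has 2 states.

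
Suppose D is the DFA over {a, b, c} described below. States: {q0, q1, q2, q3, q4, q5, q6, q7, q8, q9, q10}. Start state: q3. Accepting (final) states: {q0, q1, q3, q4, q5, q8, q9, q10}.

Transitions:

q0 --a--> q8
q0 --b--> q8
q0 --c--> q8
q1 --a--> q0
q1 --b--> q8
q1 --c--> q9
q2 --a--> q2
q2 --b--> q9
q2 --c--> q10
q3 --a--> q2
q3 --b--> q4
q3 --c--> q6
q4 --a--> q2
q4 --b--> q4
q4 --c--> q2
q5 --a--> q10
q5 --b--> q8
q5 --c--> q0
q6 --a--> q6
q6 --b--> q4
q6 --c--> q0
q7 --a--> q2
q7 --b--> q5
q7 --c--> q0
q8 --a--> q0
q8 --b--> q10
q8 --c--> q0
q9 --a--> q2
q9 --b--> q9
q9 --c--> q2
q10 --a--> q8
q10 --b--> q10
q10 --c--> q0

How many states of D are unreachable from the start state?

BFS from q3 reaches {q0, q2, q3, q4, q6, q8, q9, q10}; the 3 state(s) q1, q5, q7 are never visited.

3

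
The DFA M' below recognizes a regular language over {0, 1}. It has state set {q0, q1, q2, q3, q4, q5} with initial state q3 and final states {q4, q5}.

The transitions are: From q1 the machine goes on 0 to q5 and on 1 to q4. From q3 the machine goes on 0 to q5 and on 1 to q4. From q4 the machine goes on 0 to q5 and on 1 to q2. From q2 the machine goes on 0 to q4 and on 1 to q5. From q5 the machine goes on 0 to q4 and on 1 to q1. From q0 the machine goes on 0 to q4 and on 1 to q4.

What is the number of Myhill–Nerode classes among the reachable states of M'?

States {q0} cannot be reached from the start state, so discard them.
Start with accepting vs non-accepting: {q4,q5} | {q1,q2,q3}.
No further refinement is possible. Final partition (2 blocks): {q4,q5} | {q1,q2,q3}.

2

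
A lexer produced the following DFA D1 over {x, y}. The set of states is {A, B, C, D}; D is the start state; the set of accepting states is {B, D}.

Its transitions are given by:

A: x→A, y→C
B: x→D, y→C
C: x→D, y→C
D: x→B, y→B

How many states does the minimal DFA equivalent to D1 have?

Reachable states from the start: {B,C,D}. Unreachable: {A} — drop them.
Initial partition by acceptance: {B,D} | {C}.
On input y, block {B,D} splits into {B} and {D}.
No further refinement is possible. Final partition (3 blocks): {B} | {C} | {D}.

3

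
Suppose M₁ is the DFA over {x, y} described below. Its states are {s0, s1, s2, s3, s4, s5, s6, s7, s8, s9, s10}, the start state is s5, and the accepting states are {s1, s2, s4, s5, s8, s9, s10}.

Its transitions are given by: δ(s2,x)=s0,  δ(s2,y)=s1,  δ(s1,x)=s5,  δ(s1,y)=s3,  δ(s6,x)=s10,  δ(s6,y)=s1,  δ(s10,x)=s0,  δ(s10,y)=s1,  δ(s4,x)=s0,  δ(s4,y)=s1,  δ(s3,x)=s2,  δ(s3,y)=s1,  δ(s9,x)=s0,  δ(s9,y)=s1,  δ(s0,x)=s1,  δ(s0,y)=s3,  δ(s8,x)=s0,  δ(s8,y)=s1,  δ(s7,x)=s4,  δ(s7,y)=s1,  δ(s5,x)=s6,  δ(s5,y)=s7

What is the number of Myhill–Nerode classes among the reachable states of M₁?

5

States {s8,s9} cannot be reached from the start state, so discard them.
Start with accepting vs non-accepting: {s1,s2,s4,s5,s10} | {s0,s3,s6,s7}.
On input x, block {s1,s2,s4,s5,s10} splits into {s2,s4,s5,s10} and {s1}.
Split {s2,s4,s5,s10} by δ(·,y) → {s2,s4,s10} and {s5}.
Refine {s0,s3,s6,s7} on symbol x: members go to different blocks, giving {s3,s6,s7} and {s0}.
No further refinement is possible. Final partition (5 blocks): {s2,s4,s10} | {s3,s6,s7} | {s1} | {s5} | {s0}.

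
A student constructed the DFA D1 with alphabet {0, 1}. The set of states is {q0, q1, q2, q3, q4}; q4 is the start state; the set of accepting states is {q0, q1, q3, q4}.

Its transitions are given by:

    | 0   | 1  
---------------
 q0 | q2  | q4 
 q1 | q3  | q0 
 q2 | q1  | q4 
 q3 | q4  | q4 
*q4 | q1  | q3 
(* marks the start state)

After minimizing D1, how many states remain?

5

All states are reachable from the start state.
Start with accepting vs non-accepting: {q0,q1,q3,q4} | {q2}.
Split {q0,q1,q3,q4} by δ(·,0) → {q1,q3,q4} and {q0}.
On input 1, block {q1,q3,q4} splits into {q3,q4} and {q1}.
Refine {q3,q4} on symbol 0: members go to different blocks, giving {q3} and {q4}.
The partition is now stable with 5 blocks: {q3} | {q2} | {q0} | {q1} | {q4}.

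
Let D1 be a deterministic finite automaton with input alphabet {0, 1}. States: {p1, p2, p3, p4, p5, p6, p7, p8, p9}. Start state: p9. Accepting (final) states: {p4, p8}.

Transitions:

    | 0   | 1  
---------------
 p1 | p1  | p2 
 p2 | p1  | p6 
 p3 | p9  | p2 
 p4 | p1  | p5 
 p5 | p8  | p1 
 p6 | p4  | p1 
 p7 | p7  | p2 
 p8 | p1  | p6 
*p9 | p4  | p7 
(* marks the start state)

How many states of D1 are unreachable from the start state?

1

No path from p9 leads to p3; the other 8 states are all reachable.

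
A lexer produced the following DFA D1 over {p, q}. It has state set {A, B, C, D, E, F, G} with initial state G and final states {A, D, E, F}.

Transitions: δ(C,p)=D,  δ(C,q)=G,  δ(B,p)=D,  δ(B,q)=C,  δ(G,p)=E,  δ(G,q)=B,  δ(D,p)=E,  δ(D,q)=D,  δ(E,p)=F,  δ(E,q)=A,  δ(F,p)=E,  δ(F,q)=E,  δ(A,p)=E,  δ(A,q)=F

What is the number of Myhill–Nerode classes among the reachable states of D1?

Start with accepting vs non-accepting: {A,D,E,F} | {B,C,G}.
The partition is now stable with 2 blocks: {A,D,E,F} | {B,C,G}.

2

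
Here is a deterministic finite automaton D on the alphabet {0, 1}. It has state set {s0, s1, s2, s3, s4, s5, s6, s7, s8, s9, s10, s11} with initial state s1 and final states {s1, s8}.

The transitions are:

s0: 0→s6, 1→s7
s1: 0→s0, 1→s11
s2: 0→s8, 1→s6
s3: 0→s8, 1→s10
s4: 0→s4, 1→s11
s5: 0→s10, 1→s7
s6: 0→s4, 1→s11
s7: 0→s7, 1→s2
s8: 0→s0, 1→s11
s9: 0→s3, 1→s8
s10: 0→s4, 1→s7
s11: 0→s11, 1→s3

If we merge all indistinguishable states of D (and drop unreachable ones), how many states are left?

4

States {s5,s9} cannot be reached from the start state, so discard them.
Initial partition by acceptance: {s1,s8} | {s0,s2,s3,s4,s6,s7,s10,s11}.
On input 0, block {s0,s2,s3,s4,s6,s7,s10,s11} splits into {s0,s4,s6,s7,s10,s11} and {s2,s3}.
Split {s0,s4,s6,s7,s10,s11} by δ(·,1) → {s0,s4,s6,s10} and {s7,s11}.
No further refinement is possible. Final partition (4 blocks): {s1,s8} | {s0,s4,s6,s10} | {s2,s3} | {s7,s11}.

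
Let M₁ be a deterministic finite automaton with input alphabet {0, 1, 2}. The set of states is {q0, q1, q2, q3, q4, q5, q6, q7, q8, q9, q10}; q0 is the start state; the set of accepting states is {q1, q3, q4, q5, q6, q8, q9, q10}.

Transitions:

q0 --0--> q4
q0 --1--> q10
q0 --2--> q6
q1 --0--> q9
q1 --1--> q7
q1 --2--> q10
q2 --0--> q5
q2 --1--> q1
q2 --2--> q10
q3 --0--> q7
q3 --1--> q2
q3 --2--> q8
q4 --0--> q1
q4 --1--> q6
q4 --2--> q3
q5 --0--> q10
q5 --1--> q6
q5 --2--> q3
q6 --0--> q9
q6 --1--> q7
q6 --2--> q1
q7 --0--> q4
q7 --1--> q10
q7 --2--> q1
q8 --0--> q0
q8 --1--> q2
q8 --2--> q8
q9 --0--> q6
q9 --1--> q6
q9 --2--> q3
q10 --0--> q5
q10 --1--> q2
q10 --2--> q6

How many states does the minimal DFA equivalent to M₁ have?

Every state is reachable, so we keep all 11.
P0 = {q1,q3,q4,q5,q6,q8,q9,q10} | {q0,q2,q7}.
On input 0, block {q1,q3,q4,q5,q6,q8,q9,q10} splits into {q1,q4,q5,q6,q9,q10} and {q3,q8}.
Split {q1,q4,q5,q6,q9,q10} by δ(·,1) → {q1,q6,q10} and {q4,q5,q9}.
Stable partition: {q1,q6,q10} | {q0,q2,q7} | {q3,q8} | {q4,q5,q9} — 4 equivalence classes.

4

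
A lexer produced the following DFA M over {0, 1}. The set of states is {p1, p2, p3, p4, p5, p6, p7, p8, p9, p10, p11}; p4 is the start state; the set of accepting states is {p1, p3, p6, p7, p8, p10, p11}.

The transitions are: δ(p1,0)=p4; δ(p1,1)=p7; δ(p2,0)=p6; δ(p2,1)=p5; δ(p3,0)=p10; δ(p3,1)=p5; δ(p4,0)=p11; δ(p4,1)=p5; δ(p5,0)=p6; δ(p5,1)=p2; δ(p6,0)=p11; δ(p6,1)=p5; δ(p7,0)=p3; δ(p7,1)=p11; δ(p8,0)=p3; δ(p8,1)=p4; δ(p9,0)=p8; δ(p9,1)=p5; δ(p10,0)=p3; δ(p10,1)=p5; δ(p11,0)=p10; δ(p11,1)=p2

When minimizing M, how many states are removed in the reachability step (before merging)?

BFS from p4 reaches {p2, p3, p4, p5, p6, p10, p11}; the 4 state(s) p1, p7, p8, p9 are never visited.

4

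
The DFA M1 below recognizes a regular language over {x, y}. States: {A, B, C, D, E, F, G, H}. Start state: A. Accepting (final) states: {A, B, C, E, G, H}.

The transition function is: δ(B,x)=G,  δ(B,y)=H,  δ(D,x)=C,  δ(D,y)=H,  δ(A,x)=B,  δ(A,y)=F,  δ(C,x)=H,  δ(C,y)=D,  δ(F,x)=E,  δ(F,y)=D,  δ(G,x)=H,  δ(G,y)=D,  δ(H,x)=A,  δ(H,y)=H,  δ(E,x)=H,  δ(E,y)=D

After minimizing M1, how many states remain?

All states are reachable from the start state.
Start with accepting vs non-accepting: {A,B,C,E,G,H} | {D,F}.
Split {A,B,C,E,G,H} by δ(·,y) → {A,C,E,G} and {B,H}.
Split {D,F} by δ(·,y) → {D} and {F}.
Split {A,C,E,G} by δ(·,y) → {C,E,G} and {A}.
Refine {B,H} on symbol x: members go to different blocks, giving {B} and {H}.
The partition is now stable with 6 blocks: {C,E,G} | {D} | {B} | {F} | {A} | {H}.

6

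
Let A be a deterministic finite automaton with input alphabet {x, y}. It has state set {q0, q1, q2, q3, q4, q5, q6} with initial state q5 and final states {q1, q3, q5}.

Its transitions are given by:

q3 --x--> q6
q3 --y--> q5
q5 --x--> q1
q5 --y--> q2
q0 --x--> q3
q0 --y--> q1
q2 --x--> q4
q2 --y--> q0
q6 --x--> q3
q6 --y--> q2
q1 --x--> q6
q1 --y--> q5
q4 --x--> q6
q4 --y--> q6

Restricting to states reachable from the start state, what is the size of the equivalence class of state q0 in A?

All states are reachable from the start state.
Initial partition by acceptance: {q1,q3,q5} | {q0,q2,q4,q6}.
On input x, block {q1,q3,q5} splits into {q1,q3} and {q5}.
On input x, block {q0,q2,q4,q6} splits into {q0,q6} and {q2,q4}.
On input y, block {q0,q6} splits into {q0} and {q6}.
Refine {q2,q4} on symbol x: members go to different blocks, giving {q2} and {q4}.
Stable partition: {q1,q3} | {q0} | {q5} | {q2} | {q6} | {q4} — 6 equivalence classes.
The equivalence class containing q0 is {q0}, of size 1.

1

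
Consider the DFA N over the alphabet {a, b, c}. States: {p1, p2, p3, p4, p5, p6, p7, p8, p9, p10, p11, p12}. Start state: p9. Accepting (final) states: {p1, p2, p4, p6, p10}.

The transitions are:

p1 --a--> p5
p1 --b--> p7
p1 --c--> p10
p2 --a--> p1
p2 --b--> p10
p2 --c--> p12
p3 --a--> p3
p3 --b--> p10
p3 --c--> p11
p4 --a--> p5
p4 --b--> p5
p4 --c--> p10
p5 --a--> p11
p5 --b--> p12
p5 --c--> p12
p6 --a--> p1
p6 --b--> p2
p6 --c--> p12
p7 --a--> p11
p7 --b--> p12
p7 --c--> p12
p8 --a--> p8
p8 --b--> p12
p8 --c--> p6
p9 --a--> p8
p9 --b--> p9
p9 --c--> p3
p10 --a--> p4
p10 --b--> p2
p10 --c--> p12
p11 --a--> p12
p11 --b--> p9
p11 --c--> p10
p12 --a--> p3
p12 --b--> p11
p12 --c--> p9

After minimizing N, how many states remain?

All states are reachable from the start state.
Initial partition by acceptance: {p1,p2,p4,p6,p10} | {p3,p5,p7,p8,p9,p11,p12}.
Split {p1,p2,p4,p6,p10} by δ(·,a) → {p2,p6,p10} and {p1,p4}.
Split {p3,p5,p7,p8,p9,p11,p12} by δ(·,b) → {p5,p7,p8,p9,p11,p12} and {p3}.
On input a, block {p5,p7,p8,p9,p11,p12} splits into {p5,p7,p8,p9,p11} and {p12}.
Refine {p5,p7,p8,p9,p11} on symbol a: members go to different blocks, giving {p5,p7,p8,p9} and {p11}.
Split {p5,p7,p8,p9} by δ(·,a) → {p5,p7} and {p8,p9}.
Refine {p8,p9} on symbol b: members go to different blocks, giving {p8} and {p9}.
No further refinement is possible. Final partition (8 blocks): {p2,p6,p10} | {p5,p7} | {p1,p4} | {p3} | {p12} | {p11} | {p8} | {p9}.

8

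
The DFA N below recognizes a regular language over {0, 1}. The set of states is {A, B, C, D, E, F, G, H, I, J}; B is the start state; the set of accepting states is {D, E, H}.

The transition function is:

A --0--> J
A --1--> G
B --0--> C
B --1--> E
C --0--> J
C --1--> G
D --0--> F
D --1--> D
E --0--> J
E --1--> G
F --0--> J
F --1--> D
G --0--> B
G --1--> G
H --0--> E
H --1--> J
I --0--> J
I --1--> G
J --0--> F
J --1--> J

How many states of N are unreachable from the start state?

3

Starting at B and following transitions, the reachable set is {B, C, D, E, F, G, J}. That leaves A, H, I unreachable — 3 in total.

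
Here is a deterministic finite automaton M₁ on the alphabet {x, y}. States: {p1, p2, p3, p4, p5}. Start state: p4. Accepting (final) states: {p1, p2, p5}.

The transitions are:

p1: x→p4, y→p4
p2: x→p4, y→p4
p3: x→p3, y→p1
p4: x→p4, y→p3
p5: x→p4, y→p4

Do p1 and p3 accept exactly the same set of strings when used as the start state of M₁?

No

States {p2,p5} cannot be reached from the start state, so discard them.
Initial partition by acceptance: {p1} | {p3,p4}.
On input y, block {p3,p4} splits into {p3} and {p4}.
No further refinement is possible. Final partition (3 blocks): {p1} | {p3} | {p4}.
p1 and p3 end up in different blocks, so they are distinguishable. For instance, the string 'ε' is accepted from only p1.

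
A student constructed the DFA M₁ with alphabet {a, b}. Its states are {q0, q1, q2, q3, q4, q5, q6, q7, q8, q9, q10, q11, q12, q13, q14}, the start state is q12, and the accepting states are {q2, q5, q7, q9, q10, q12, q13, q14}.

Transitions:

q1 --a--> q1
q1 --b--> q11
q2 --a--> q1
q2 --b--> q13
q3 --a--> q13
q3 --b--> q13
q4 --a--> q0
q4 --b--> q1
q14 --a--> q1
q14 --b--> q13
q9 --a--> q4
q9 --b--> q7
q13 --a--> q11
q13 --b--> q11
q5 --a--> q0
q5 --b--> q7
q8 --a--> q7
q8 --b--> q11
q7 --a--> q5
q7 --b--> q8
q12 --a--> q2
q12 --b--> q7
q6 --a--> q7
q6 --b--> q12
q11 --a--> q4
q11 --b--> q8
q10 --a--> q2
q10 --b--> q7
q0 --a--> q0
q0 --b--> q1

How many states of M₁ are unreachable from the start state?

Starting at q12 and following transitions, the reachable set is {q0, q1, q2, q4, q5, q7, q8, q11, q12, q13}. That leaves q3, q6, q9, q10, q14 unreachable — 5 in total.

5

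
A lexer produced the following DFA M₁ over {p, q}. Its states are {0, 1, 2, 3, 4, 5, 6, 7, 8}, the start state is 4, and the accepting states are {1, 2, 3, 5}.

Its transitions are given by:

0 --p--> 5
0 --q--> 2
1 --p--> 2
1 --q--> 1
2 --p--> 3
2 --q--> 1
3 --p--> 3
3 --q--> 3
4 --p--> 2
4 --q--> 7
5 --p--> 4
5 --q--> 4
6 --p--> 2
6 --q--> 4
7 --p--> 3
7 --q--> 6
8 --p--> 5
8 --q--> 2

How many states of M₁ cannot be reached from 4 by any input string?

3

No path from 4 leads to 0, 5, 8; the other 6 states are all reachable.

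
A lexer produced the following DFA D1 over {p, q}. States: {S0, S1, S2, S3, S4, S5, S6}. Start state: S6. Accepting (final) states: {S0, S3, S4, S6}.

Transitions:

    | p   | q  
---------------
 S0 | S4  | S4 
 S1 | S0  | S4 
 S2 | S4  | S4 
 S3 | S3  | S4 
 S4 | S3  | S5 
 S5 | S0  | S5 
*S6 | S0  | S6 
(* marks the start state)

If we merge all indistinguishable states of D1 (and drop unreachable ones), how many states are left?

5

Reachable states from the start: {S0,S3,S4,S5,S6}. Unreachable: {S1,S2} — drop them.
P0 = {S0,S3,S4,S6} | {S5}.
On input q, block {S0,S3,S4,S6} splits into {S0,S3,S6} and {S4}.
Split {S0,S3,S6} by δ(·,p) → {S3,S6} and {S0}.
Split {S3,S6} by δ(·,p) → {S3} and {S6}.
No further refinement is possible. Final partition (5 blocks): {S3} | {S5} | {S4} | {S0} | {S6}.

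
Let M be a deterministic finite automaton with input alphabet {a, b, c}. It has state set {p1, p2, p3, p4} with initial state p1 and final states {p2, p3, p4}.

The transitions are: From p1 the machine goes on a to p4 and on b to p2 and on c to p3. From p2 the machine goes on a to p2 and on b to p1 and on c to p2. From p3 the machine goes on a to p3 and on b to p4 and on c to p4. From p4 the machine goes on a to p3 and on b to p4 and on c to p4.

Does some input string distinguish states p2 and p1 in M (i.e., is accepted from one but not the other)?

Every state is reachable, so we keep all 4.
Start with accepting vs non-accepting: {p2,p3,p4} | {p1}.
On input b, block {p2,p3,p4} splits into {p3,p4} and {p2}.
The partition is now stable with 3 blocks: {p3,p4} | {p1} | {p2}.
p2 and p1 end up in different blocks, so they are distinguishable. For instance, the string 'ε' is accepted from only p2.

Yes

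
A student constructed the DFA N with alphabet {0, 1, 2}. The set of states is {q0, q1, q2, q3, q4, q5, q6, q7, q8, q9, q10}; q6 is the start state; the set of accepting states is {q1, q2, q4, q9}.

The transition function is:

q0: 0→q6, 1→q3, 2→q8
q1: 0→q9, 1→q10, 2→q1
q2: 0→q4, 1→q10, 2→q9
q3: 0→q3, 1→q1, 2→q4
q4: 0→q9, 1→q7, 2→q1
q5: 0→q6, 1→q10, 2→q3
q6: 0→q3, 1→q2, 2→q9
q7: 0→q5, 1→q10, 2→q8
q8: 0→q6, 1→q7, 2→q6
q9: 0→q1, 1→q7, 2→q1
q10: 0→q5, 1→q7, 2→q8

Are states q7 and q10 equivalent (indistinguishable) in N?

Reachable states from the start: {q1,q2,q3,q4,q5,q6,q7,q8,q9,q10}. Unreachable: {q0} — drop them.
P0 = {q1,q2,q4,q9} | {q3,q5,q6,q7,q8,q10}.
Split {q3,q5,q6,q7,q8,q10} by δ(·,1) → {q5,q7,q8,q10} and {q3,q6}.
On input 0, block {q5,q7,q8,q10} splits into {q5,q8} and {q7,q10}.
The partition is now stable with 4 blocks: {q1,q2,q4,q9} | {q5,q8} | {q3,q6} | {q7,q10}.
q7 and q10 lie in the same block of the stable partition, so they are equivalent — no string distinguishes them.

Yes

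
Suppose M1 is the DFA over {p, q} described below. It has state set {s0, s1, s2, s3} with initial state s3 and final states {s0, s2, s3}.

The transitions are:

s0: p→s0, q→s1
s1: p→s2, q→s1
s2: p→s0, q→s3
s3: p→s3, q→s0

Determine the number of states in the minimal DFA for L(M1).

All states are reachable from the start state.
P0 = {s0,s2,s3} | {s1}.
Split {s0,s2,s3} by δ(·,q) → {s2,s3} and {s0}.
Split {s2,s3} by δ(·,p) → {s2} and {s3}.
Stable partition: {s2} | {s1} | {s0} | {s3} — 4 equivalence classes.

4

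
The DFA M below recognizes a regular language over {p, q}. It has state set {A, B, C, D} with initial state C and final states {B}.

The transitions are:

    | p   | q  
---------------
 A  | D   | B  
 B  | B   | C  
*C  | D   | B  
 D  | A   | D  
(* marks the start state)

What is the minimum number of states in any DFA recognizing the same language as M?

Initial partition by acceptance: {B} | {A,C,D}.
Split {A,C,D} by δ(·,q) → {A,C} and {D}.
No further refinement is possible. Final partition (3 blocks): {B} | {A,C} | {D}.

3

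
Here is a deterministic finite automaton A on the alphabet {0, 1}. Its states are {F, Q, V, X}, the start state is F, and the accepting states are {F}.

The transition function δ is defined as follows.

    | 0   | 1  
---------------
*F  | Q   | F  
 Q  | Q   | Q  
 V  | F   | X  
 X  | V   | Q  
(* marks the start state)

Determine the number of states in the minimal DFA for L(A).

2

States {V,X} cannot be reached from the start state, so discard them.
Initial partition by acceptance: {F} | {Q}.
Stable partition: {F} | {Q} — 2 equivalence classes.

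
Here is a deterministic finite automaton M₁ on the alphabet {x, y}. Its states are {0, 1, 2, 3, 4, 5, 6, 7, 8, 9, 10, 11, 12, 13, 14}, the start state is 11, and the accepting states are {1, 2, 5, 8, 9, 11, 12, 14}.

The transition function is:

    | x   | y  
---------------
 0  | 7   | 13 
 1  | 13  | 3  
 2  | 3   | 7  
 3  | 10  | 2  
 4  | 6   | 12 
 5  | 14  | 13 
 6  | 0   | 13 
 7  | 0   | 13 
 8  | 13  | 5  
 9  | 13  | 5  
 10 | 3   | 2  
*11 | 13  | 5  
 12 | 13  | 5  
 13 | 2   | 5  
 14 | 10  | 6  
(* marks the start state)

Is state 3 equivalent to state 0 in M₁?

No

States {1,4,8,9,12} cannot be reached from the start state, so discard them.
Initial partition by acceptance: {2,5,11,14} | {0,3,6,7,10,13}.
Split {2,5,11,14} by δ(·,x) → {2,11,14} and {5}.
On input y, block {2,11,14} splits into {2,14} and {11}.
Split {0,3,6,7,10,13} by δ(·,x) → {0,3,6,7,10} and {13}.
On input y, block {0,3,6,7,10} splits into {0,6,7} and {3,10}.
No further refinement is possible. Final partition (6 blocks): {2,14} | {0,6,7} | {5} | {11} | {13} | {3,10}.
3 and 0 end up in different blocks, so they are distinguishable. For instance, the string 'y' is accepted from only 3.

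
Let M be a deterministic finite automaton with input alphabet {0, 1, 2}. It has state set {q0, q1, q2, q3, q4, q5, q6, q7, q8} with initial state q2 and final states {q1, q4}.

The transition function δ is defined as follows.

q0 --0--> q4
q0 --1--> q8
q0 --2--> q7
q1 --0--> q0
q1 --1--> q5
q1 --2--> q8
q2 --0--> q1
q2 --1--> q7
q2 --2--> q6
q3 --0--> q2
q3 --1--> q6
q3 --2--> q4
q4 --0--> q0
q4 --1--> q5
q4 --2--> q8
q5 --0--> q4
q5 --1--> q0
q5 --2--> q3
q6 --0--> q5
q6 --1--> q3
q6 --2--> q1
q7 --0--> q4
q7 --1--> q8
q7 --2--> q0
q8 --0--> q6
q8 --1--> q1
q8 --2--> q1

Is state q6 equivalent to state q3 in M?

Yes

P0 = {q1,q4} | {q0,q2,q3,q5,q6,q7,q8}.
Refine {q0,q2,q3,q5,q6,q7,q8} on symbol 0: members go to different blocks, giving {q0,q2,q5,q7} and {q3,q6,q8}.
Refine {q0,q2,q5,q7} on symbol 1: members go to different blocks, giving {q0,q7} and {q2,q5}.
Refine {q3,q6,q8} on symbol 0: members go to different blocks, giving {q3,q6} and {q8}.
No further refinement is possible. Final partition (5 blocks): {q1,q4} | {q0,q7} | {q3,q6} | {q2,q5} | {q8}.
q6 and q3 lie in the same block of the stable partition, so they are equivalent — no string distinguishes them.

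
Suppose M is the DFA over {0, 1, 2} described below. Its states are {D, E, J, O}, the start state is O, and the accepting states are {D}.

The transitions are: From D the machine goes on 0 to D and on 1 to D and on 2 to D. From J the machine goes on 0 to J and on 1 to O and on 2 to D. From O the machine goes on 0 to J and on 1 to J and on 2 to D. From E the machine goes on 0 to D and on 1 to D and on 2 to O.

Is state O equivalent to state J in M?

Reachable states from the start: {D,J,O}. Unreachable: {E} — drop them.
P0 = {D} | {J,O}.
Stable partition: {D} | {J,O} — 2 equivalence classes.
O and J lie in the same block of the stable partition, so they are equivalent — no string distinguishes them.

Yes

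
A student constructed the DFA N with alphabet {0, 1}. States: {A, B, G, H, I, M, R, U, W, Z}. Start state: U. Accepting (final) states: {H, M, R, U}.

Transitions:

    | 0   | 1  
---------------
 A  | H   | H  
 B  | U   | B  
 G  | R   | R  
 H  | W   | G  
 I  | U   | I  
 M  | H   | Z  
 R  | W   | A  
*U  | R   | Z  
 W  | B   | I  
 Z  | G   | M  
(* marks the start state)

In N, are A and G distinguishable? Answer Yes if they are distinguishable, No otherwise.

All states are reachable from the start state.
P0 = {H,M,R,U} | {A,B,G,I,W,Z}.
Refine {H,M,R,U} on symbol 0: members go to different blocks, giving {M,U} and {H,R}.
Refine {A,B,G,I,W,Z} on symbol 0: members go to different blocks, giving {W,Z} and {A,G} and {B,I}.
Split {W,Z} by δ(·,0) → {W} and {Z}.
No further refinement is possible. Final partition (6 blocks): {M,U} | {W} | {H,R} | {A,G} | {B,I} | {Z}.
A and G lie in the same block of the stable partition, so they are equivalent — no string distinguishes them.

No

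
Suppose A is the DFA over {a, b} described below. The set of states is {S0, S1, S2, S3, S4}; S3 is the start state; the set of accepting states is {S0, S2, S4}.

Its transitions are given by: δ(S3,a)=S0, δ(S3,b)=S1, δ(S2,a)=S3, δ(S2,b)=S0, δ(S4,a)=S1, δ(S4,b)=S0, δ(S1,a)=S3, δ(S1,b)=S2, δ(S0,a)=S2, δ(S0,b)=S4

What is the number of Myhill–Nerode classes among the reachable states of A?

5

Every state is reachable, so we keep all 5.
P0 = {S0,S2,S4} | {S1,S3}.
On input a, block {S0,S2,S4} splits into {S2,S4} and {S0}.
On input a, block {S1,S3} splits into {S1} and {S3}.
On input a, block {S2,S4} splits into {S2} and {S4}.
The partition is now stable with 5 blocks: {S2} | {S1} | {S0} | {S3} | {S4}.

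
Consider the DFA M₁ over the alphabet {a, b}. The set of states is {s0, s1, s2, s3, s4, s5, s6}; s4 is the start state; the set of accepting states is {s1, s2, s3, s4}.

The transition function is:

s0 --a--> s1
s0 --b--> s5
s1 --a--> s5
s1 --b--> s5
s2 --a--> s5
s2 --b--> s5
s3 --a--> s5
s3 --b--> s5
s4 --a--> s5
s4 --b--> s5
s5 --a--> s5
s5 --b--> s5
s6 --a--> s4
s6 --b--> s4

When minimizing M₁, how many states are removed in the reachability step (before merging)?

No path from s4 leads to s0, s1, s2, s3, s6; the other 2 states are all reachable.

5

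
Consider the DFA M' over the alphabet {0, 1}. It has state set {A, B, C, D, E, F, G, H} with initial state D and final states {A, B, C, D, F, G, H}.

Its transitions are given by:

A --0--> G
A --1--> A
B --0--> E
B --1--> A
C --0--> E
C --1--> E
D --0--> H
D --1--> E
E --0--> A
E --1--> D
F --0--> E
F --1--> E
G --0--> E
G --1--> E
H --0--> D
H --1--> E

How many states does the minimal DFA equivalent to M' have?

4

Reachable states from the start: {A,D,E,G,H}. Unreachable: {B,C,F} — drop them.
P0 = {A,D,G,H} | {E}.
Split {A,D,G,H} by δ(·,0) → {A,D,H} and {G}.
On input 0, block {A,D,H} splits into {D,H} and {A}.
Stable partition: {D,H} | {E} | {G} | {A} — 4 equivalence classes.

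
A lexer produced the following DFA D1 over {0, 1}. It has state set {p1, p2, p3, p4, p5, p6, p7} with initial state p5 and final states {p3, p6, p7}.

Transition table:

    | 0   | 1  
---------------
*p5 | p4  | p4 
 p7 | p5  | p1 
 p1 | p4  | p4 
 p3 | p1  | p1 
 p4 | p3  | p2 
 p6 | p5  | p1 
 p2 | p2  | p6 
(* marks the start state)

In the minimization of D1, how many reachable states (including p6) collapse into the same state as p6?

Reachable states from the start: {p1,p2,p3,p4,p5,p6}. Unreachable: {p7} — drop them.
Start with accepting vs non-accepting: {p3,p6} | {p1,p2,p4,p5}.
Refine {p1,p2,p4,p5} on symbol 0: members go to different blocks, giving {p1,p2,p5} and {p4}.
On input 0, block {p1,p2,p5} splits into {p1,p5} and {p2}.
No further refinement is possible. Final partition (4 blocks): {p3,p6} | {p1,p5} | {p4} | {p2}.
The equivalence class containing p6 is {p3,p6}, of size 2.

2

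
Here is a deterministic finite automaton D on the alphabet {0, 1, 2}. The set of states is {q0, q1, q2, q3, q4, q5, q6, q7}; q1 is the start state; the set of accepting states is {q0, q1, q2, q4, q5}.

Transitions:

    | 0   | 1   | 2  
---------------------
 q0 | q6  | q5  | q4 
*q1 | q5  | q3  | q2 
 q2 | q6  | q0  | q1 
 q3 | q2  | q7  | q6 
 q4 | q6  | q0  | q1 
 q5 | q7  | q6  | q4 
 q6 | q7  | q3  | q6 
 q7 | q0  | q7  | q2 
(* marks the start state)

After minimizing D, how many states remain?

7

Every state is reachable, so we keep all 8.
P0 = {q0,q1,q2,q4,q5} | {q3,q6,q7}.
Refine {q0,q1,q2,q4,q5} on symbol 0: members go to different blocks, giving {q0,q2,q4,q5} and {q1}.
On input 1, block {q0,q2,q4,q5} splits into {q0,q2,q4} and {q5}.
On input 1, block {q0,q2,q4} splits into {q2,q4} and {q0}.
Refine {q3,q6,q7} on symbol 0: members go to different blocks, giving {q3} and {q6} and {q7}.
The partition is now stable with 7 blocks: {q2,q4} | {q3} | {q1} | {q5} | {q0} | {q6} | {q7}.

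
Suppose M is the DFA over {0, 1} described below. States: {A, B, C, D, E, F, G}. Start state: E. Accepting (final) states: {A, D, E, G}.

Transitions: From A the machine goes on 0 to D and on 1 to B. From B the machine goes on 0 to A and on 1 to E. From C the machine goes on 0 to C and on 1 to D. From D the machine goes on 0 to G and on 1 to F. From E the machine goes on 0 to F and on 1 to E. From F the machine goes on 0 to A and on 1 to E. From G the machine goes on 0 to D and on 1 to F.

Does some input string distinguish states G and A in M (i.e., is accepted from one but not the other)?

Reachable states from the start: {A,B,D,E,F,G}. Unreachable: {C} — drop them.
P0 = {A,D,E,G} | {B,F}.
Refine {A,D,E,G} on symbol 0: members go to different blocks, giving {A,D,G} and {E}.
No further refinement is possible. Final partition (3 blocks): {A,D,G} | {B,F} | {E}.
G and A lie in the same block of the stable partition, so they are equivalent — no string distinguishes them.

No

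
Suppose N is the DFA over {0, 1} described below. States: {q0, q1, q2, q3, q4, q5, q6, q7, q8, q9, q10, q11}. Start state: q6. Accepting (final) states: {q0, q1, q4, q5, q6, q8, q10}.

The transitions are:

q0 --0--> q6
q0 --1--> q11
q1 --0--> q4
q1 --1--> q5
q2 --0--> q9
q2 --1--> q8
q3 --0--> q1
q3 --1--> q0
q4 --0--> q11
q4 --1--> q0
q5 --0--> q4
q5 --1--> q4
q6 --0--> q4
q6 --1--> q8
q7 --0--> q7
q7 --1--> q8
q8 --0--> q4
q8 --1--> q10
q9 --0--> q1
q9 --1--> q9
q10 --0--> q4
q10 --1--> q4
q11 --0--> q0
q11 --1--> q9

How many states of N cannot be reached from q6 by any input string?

No path from q6 leads to q2, q3, q7; the other 9 states are all reachable.

3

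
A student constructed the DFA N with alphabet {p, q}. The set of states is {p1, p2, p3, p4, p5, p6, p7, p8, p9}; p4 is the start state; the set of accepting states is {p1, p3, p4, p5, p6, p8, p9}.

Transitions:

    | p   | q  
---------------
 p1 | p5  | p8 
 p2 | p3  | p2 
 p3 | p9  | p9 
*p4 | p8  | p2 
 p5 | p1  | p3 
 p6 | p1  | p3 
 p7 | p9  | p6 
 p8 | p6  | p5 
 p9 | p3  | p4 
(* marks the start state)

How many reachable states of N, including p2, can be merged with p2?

1

Reachable states from the start: {p1,p2,p3,p4,p5,p6,p8,p9}. Unreachable: {p7} — drop them.
P0 = {p1,p3,p4,p5,p6,p8,p9} | {p2}.
On input q, block {p1,p3,p4,p5,p6,p8,p9} splits into {p1,p3,p5,p6,p8,p9} and {p4}.
Refine {p1,p3,p5,p6,p8,p9} on symbol q: members go to different blocks, giving {p1,p3,p5,p6,p8} and {p9}.
On input p, block {p1,p3,p5,p6,p8} splits into {p1,p5,p6,p8} and {p3}.
Refine {p1,p5,p6,p8} on symbol q: members go to different blocks, giving {p1,p8} and {p5,p6}.
On input q, block {p1,p8} splits into {p1} and {p8}.
No further refinement is possible. Final partition (7 blocks): {p1} | {p2} | {p4} | {p9} | {p3} | {p5,p6} | {p8}.
The equivalence class containing p2 is {p2}, of size 1.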